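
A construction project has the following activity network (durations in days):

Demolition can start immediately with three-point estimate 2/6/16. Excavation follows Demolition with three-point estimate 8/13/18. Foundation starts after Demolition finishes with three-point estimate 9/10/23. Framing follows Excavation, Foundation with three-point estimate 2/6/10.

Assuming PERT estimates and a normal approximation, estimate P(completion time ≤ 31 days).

te_Demolition = (2 + 4·6 + 16)/6 = 42/6 = 7; σ²_Demolition = ((16−2)/6)² = 5.444
te_Excavation = (8 + 4·13 + 18)/6 = 78/6 = 13; σ²_Excavation = ((18−8)/6)² = 2.778
te_Foundation = (9 + 4·10 + 23)/6 = 72/6 = 12; σ²_Foundation = ((23−9)/6)² = 5.444
te_Framing = (2 + 4·6 + 10)/6 = 36/6 = 6; σ²_Framing = ((10−2)/6)² = 1.778

Forward pass:
ES_Demolition = 0; EF_Demolition = 7
ES_Excavation = 7; EF_Excavation = 7+13 = 20
ES_Foundation = 7; EF_Foundation = 7+12 = 19
ES_Framing = max(EF_Excavation=20, EF_Foundation=19) = 20; EF_Framing = 20+6 = 26
Expected project duration μ = 26 days. Critical path: Demolition → Excavation → Framing.

Variance along critical path = 5.444 + 2.778 + 1.778 = 10.000; σ = √10.000 = 3.162 days.
Z = (31 − 26) / 3.162 = 1.581
P(T ≤ 31) = Φ(1.581) ≈ 0.943

0.943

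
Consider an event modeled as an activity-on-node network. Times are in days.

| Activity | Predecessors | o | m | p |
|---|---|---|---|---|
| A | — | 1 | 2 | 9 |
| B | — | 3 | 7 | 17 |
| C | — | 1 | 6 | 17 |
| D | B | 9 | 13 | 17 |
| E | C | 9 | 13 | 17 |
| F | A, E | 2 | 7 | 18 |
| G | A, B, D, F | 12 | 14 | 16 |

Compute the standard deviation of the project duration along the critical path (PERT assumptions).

te_A = (1 + 4·2 + 9)/6 = 18/6 = 3; σ²_A = ((9−1)/6)² = 1.778
te_B = (3 + 4·7 + 17)/6 = 48/6 = 8; σ²_B = ((17−3)/6)² = 5.444
te_C = (1 + 4·6 + 17)/6 = 42/6 = 7; σ²_C = ((17−1)/6)² = 7.111
te_D = (9 + 4·13 + 17)/6 = 78/6 = 13; σ²_D = ((17−9)/6)² = 1.778
te_E = (9 + 4·13 + 17)/6 = 78/6 = 13; σ²_E = ((17−9)/6)² = 1.778
te_F = (2 + 4·7 + 18)/6 = 48/6 = 8; σ²_F = ((18−2)/6)² = 7.111
te_G = (12 + 4·14 + 16)/6 = 84/6 = 14; σ²_G = ((16−12)/6)² = 0.444

Forward pass:
ES_A = 0; EF_A = 3
ES_B = 0; EF_B = 8
ES_C = 0; EF_C = 7
ES_D = 8; EF_D = 8+13 = 21
ES_E = 7; EF_E = 7+13 = 20
ES_F = max(EF_A=3, EF_E=20) = 20; EF_F = 20+8 = 28
ES_G = max(EF_A=3, EF_B=8, EF_D=21, EF_F=28) = 28; EF_G = 28+14 = 42
Expected project duration μ = 42 days. Critical path: C → E → F → G.

Variance along critical path = 7.111 + 1.778 + 7.111 + 0.444 = 16.444
σ = √16.444 = 4.055 days

4.06 days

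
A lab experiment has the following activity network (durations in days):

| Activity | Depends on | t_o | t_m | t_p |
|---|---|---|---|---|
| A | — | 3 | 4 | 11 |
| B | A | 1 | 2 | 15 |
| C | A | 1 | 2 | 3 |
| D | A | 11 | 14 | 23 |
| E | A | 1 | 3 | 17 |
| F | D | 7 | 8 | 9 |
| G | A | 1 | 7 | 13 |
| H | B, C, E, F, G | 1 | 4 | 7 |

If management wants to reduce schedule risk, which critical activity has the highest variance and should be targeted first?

te_A = (3 + 4·4 + 11)/6 = 30/6 = 5; σ²_A = ((11−3)/6)² = 1.778
te_B = (1 + 4·2 + 15)/6 = 24/6 = 4; σ²_B = ((15−1)/6)² = 5.444
te_C = (1 + 4·2 + 3)/6 = 12/6 = 2; σ²_C = ((3−1)/6)² = 0.111
te_D = (11 + 4·14 + 23)/6 = 90/6 = 15; σ²_D = ((23−11)/6)² = 4.000
te_E = (1 + 4·3 + 17)/6 = 30/6 = 5; σ²_E = ((17−1)/6)² = 7.111
te_F = (7 + 4·8 + 9)/6 = 48/6 = 8; σ²_F = ((9−7)/6)² = 0.111
te_G = (1 + 4·7 + 13)/6 = 42/6 = 7; σ²_G = ((13−1)/6)² = 4.000
te_H = (1 + 4·4 + 7)/6 = 24/6 = 4; σ²_H = ((7−1)/6)² = 1.000

Forward pass:
ES_A = 0; EF_A = 5
ES_B = 5; EF_B = 5+4 = 9
ES_C = 5; EF_C = 5+2 = 7
ES_D = 5; EF_D = 5+15 = 20
ES_E = 5; EF_E = 5+5 = 10
ES_F = 20; EF_F = 20+8 = 28
ES_G = 5; EF_G = 5+7 = 12
ES_H = max(EF_B=9, EF_C=7, EF_E=10, EF_F=28, EF_G=12) = 28; EF_H = 28+4 = 32
Expected project duration μ = 32 days. Critical path: A → D → F → H.

Variances on critical path: σ²_A=1.778, σ²_D=4.000, σ²_F=0.111, σ²_H=1.000.
Largest is σ²_D = 4.000.

D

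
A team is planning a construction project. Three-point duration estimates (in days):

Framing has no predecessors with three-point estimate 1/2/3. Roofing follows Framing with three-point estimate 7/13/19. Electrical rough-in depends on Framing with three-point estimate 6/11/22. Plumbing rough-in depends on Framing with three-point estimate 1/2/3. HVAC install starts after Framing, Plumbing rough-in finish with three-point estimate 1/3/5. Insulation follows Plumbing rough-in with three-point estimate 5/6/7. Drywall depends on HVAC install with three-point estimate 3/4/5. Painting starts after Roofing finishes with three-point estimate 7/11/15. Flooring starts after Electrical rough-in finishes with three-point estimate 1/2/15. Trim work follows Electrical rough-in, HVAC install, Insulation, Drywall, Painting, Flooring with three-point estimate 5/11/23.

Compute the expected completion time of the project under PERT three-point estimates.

te_Framing = (1 + 4·2 + 3)/6 = 12/6 = 2
te_Roofing = (7 + 4·13 + 19)/6 = 78/6 = 13
te_Electrical rough-in = (6 + 4·11 + 22)/6 = 72/6 = 12
te_Plumbing rough-in = (1 + 4·2 + 3)/6 = 12/6 = 2
te_HVAC install = (1 + 4·3 + 5)/6 = 18/6 = 3
te_Insulation = (5 + 4·6 + 7)/6 = 36/6 = 6
te_Drywall = (3 + 4·4 + 5)/6 = 24/6 = 4
te_Painting = (7 + 4·11 + 15)/6 = 66/6 = 11
te_Flooring = (1 + 4·2 + 15)/6 = 24/6 = 4
te_Trim work = (5 + 4·11 + 23)/6 = 72/6 = 12

Forward pass:
ES_Framing = 0; EF_Framing = 2
ES_Roofing = 2; EF_Roofing = 2+13 = 15
ES_Electrical rough-in = 2; EF_Electrical rough-in = 2+12 = 14
ES_Plumbing rough-in = 2; EF_Plumbing rough-in = 2+2 = 4
ES_HVAC install = max(EF_Framing=2, EF_Plumbing rough-in=4) = 4; EF_HVAC install = 4+3 = 7
ES_Insulation = 4; EF_Insulation = 4+6 = 10
ES_Drywall = 7; EF_Drywall = 7+4 = 11
ES_Painting = 15; EF_Painting = 15+11 = 26
ES_Flooring = 14; EF_Flooring = 14+4 = 18
ES_Trim work = max(EF_Electrical rough-in=14, EF_HVAC install=7, EF_Insulation=10, EF_Drywall=11, EF_Painting=26, EF_Flooring=18) = 26; EF_Trim work = 26+12 = 38
Expected project duration μ = 38 days. Critical path: Framing → Roofing → Painting → Trim work.

38 days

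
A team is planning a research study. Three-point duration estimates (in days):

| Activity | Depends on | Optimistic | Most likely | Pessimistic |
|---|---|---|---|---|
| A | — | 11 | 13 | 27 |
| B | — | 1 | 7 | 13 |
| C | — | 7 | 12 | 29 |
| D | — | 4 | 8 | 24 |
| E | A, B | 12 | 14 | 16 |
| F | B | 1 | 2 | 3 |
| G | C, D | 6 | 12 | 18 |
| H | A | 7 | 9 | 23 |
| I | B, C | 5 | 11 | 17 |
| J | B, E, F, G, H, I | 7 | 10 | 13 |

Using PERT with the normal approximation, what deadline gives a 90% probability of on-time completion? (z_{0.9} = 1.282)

42.7 days

te_A = (11 + 4·13 + 27)/6 = 90/6 = 15; σ²_A = ((27−11)/6)² = 7.111
te_B = (1 + 4·7 + 13)/6 = 42/6 = 7; σ²_B = ((13−1)/6)² = 4.000
te_C = (7 + 4·12 + 29)/6 = 84/6 = 14; σ²_C = ((29−7)/6)² = 13.444
te_D = (4 + 4·8 + 24)/6 = 60/6 = 10; σ²_D = ((24−4)/6)² = 11.111
te_E = (12 + 4·14 + 16)/6 = 84/6 = 14; σ²_E = ((16−12)/6)² = 0.444
te_F = (1 + 4·2 + 3)/6 = 12/6 = 2; σ²_F = ((3−1)/6)² = 0.111
te_G = (6 + 4·12 + 18)/6 = 72/6 = 12; σ²_G = ((18−6)/6)² = 4.000
te_H = (7 + 4·9 + 23)/6 = 66/6 = 11; σ²_H = ((23−7)/6)² = 7.111
te_I = (5 + 4·11 + 17)/6 = 66/6 = 11; σ²_I = ((17−5)/6)² = 4.000
te_J = (7 + 4·10 + 13)/6 = 60/6 = 10; σ²_J = ((13−7)/6)² = 1.000

Forward pass:
ES_A = 0; EF_A = 15
ES_B = 0; EF_B = 7
ES_C = 0; EF_C = 14
ES_D = 0; EF_D = 10
ES_E = max(EF_A=15, EF_B=7) = 15; EF_E = 15+14 = 29
ES_F = 7; EF_F = 7+2 = 9
ES_G = max(EF_C=14, EF_D=10) = 14; EF_G = 14+12 = 26
ES_H = 15; EF_H = 15+11 = 26
ES_I = max(EF_B=7, EF_C=14) = 14; EF_I = 14+11 = 25
ES_J = max(EF_B=7, EF_E=29, EF_F=9, EF_G=26, EF_H=26, EF_I=25) = 29; EF_J = 29+10 = 39
Expected project duration μ = 39 days. Critical path: A → E → J.

Variance along critical path = 7.111 + 0.444 + 1.000 = 8.556; σ = 2.925 days.
D = μ + z·σ = 39 + 1.282·2.925 = 42.7 days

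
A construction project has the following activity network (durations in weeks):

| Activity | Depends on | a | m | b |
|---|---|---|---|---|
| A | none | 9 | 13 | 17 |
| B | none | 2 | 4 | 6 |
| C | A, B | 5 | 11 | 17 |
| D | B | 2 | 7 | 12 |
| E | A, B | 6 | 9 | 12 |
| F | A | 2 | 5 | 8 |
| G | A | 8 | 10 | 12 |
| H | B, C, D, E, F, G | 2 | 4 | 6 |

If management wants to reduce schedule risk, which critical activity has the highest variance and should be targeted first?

C

te_A = (9 + 4·13 + 17)/6 = 78/6 = 13; σ²_A = ((17−9)/6)² = 1.778
te_B = (2 + 4·4 + 6)/6 = 24/6 = 4; σ²_B = ((6−2)/6)² = 0.444
te_C = (5 + 4·11 + 17)/6 = 66/6 = 11; σ²_C = ((17−5)/6)² = 4.000
te_D = (2 + 4·7 + 12)/6 = 42/6 = 7; σ²_D = ((12−2)/6)² = 2.778
te_E = (6 + 4·9 + 12)/6 = 54/6 = 9; σ²_E = ((12−6)/6)² = 1.000
te_F = (2 + 4·5 + 8)/6 = 30/6 = 5; σ²_F = ((8−2)/6)² = 1.000
te_G = (8 + 4·10 + 12)/6 = 60/6 = 10; σ²_G = ((12−8)/6)² = 0.444
te_H = (2 + 4·4 + 6)/6 = 24/6 = 4; σ²_H = ((6−2)/6)² = 0.444

Forward pass:
ES_A = 0; EF_A = 13
ES_B = 0; EF_B = 4
ES_C = max(EF_A=13, EF_B=4) = 13; EF_C = 13+11 = 24
ES_D = 4; EF_D = 4+7 = 11
ES_E = max(EF_A=13, EF_B=4) = 13; EF_E = 13+9 = 22
ES_F = 13; EF_F = 13+5 = 18
ES_G = 13; EF_G = 13+10 = 23
ES_H = max(EF_B=4, EF_C=24, EF_D=11, EF_E=22, EF_F=18, EF_G=23) = 24; EF_H = 24+4 = 28
Expected project duration μ = 28 weeks. Critical path: A → C → H.

Variances on critical path: σ²_A=1.778, σ²_C=4.000, σ²_H=0.444.
Largest is σ²_C = 4.000.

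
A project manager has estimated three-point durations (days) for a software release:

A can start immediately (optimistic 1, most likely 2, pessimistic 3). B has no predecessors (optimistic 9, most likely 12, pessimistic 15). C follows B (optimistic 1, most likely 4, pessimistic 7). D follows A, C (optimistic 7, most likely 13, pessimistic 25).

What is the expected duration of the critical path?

30 days

te_A = (1 + 4·2 + 3)/6 = 12/6 = 2
te_B = (9 + 4·12 + 15)/6 = 72/6 = 12
te_C = (1 + 4·4 + 7)/6 = 24/6 = 4
te_D = (7 + 4·13 + 25)/6 = 84/6 = 14

Forward pass:
ES_A = 0; EF_A = 2
ES_B = 0; EF_B = 12
ES_C = 12; EF_C = 12+4 = 16
ES_D = max(EF_A=2, EF_C=16) = 16; EF_D = 16+14 = 30
Expected project duration μ = 30 days. Critical path: B → C → D.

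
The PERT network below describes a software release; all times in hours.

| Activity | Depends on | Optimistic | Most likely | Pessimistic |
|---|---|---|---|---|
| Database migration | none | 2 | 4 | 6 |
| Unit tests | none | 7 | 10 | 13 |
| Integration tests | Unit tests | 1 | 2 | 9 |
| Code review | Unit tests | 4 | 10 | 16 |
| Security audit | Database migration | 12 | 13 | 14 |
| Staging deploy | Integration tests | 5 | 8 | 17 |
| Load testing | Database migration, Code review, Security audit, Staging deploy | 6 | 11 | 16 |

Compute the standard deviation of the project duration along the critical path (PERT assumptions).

te_Database migration = (2 + 4·4 + 6)/6 = 24/6 = 4; σ²_Database migration = ((6−2)/6)² = 0.444
te_Unit tests = (7 + 4·10 + 13)/6 = 60/6 = 10; σ²_Unit tests = ((13−7)/6)² = 1.000
te_Integration tests = (1 + 4·2 + 9)/6 = 18/6 = 3; σ²_Integration tests = ((9−1)/6)² = 1.778
te_Code review = (4 + 4·10 + 16)/6 = 60/6 = 10; σ²_Code review = ((16−4)/6)² = 4.000
te_Security audit = (12 + 4·13 + 14)/6 = 78/6 = 13; σ²_Security audit = ((14−12)/6)² = 0.111
te_Staging deploy = (5 + 4·8 + 17)/6 = 54/6 = 9; σ²_Staging deploy = ((17−5)/6)² = 4.000
te_Load testing = (6 + 4·11 + 16)/6 = 66/6 = 11; σ²_Load testing = ((16−6)/6)² = 2.778

Forward pass:
ES_Database migration = 0; EF_Database migration = 4
ES_Unit tests = 0; EF_Unit tests = 10
ES_Integration tests = 10; EF_Integration tests = 10+3 = 13
ES_Code review = 10; EF_Code review = 10+10 = 20
ES_Security audit = 4; EF_Security audit = 4+13 = 17
ES_Staging deploy = 13; EF_Staging deploy = 13+9 = 22
ES_Load testing = max(EF_Database migration=4, EF_Code review=20, EF_Security audit=17, EF_Staging deploy=22) = 22; EF_Load testing = 22+11 = 33
Expected project duration μ = 33 hours. Critical path: Unit tests → Integration tests → Staging deploy → Load testing.

Variance along critical path = 1.000 + 1.778 + 4.000 + 2.778 = 9.556
σ = √9.556 = 3.091 hours

3.09 hours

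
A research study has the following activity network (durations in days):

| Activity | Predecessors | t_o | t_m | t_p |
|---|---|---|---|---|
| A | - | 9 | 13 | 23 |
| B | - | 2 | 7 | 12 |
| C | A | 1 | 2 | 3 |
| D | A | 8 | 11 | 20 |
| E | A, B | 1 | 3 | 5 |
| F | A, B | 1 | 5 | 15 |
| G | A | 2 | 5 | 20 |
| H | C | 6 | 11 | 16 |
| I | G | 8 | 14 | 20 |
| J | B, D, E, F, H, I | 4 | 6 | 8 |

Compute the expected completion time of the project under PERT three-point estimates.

41 days

te_A = (9 + 4·13 + 23)/6 = 84/6 = 14
te_B = (2 + 4·7 + 12)/6 = 42/6 = 7
te_C = (1 + 4·2 + 3)/6 = 12/6 = 2
te_D = (8 + 4·11 + 20)/6 = 72/6 = 12
te_E = (1 + 4·3 + 5)/6 = 18/6 = 3
te_F = (1 + 4·5 + 15)/6 = 36/6 = 6
te_G = (2 + 4·5 + 20)/6 = 42/6 = 7
te_H = (6 + 4·11 + 16)/6 = 66/6 = 11
te_I = (8 + 4·14 + 20)/6 = 84/6 = 14
te_J = (4 + 4·6 + 8)/6 = 36/6 = 6

Forward pass:
ES_A = 0; EF_A = 14
ES_B = 0; EF_B = 7
ES_C = 14; EF_C = 14+2 = 16
ES_D = 14; EF_D = 14+12 = 26
ES_E = max(EF_A=14, EF_B=7) = 14; EF_E = 14+3 = 17
ES_F = max(EF_A=14, EF_B=7) = 14; EF_F = 14+6 = 20
ES_G = 14; EF_G = 14+7 = 21
ES_H = 16; EF_H = 16+11 = 27
ES_I = 21; EF_I = 21+14 = 35
ES_J = max(EF_B=7, EF_D=26, EF_E=17, EF_F=20, EF_H=27, EF_I=35) = 35; EF_J = 35+6 = 41
Expected project duration μ = 41 days. Critical path: A → G → I → J.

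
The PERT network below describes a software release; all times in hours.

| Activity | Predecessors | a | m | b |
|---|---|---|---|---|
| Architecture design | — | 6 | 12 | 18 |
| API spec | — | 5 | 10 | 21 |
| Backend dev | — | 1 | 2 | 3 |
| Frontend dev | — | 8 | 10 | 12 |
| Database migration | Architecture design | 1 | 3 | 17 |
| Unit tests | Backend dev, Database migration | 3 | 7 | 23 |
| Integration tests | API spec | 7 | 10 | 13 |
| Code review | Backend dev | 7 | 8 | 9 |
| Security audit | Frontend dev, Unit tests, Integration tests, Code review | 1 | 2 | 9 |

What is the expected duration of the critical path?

29 hours

te_Architecture design = (6 + 4·12 + 18)/6 = 72/6 = 12
te_API spec = (5 + 4·10 + 21)/6 = 66/6 = 11
te_Backend dev = (1 + 4·2 + 3)/6 = 12/6 = 2
te_Frontend dev = (8 + 4·10 + 12)/6 = 60/6 = 10
te_Database migration = (1 + 4·3 + 17)/6 = 30/6 = 5
te_Unit tests = (3 + 4·7 + 23)/6 = 54/6 = 9
te_Integration tests = (7 + 4·10 + 13)/6 = 60/6 = 10
te_Code review = (7 + 4·8 + 9)/6 = 48/6 = 8
te_Security audit = (1 + 4·2 + 9)/6 = 18/6 = 3

Forward pass:
ES_Architecture design = 0; EF_Architecture design = 12
ES_API spec = 0; EF_API spec = 11
ES_Backend dev = 0; EF_Backend dev = 2
ES_Frontend dev = 0; EF_Frontend dev = 10
ES_Database migration = 12; EF_Database migration = 12+5 = 17
ES_Unit tests = max(EF_Backend dev=2, EF_Database migration=17) = 17; EF_Unit tests = 17+9 = 26
ES_Integration tests = 11; EF_Integration tests = 11+10 = 21
ES_Code review = 2; EF_Code review = 2+8 = 10
ES_Security audit = max(EF_Frontend dev=10, EF_Unit tests=26, EF_Integration tests=21, EF_Code review=10) = 26; EF_Security audit = 26+3 = 29
Expected project duration μ = 29 hours. Critical path: Architecture design → Database migration → Unit tests → Security audit.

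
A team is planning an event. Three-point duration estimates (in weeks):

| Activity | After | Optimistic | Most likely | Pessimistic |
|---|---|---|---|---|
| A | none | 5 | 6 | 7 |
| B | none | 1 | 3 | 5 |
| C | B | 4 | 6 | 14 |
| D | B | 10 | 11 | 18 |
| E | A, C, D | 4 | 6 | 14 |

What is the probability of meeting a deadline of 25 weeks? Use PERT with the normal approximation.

0.910

te_A = (5 + 4·6 + 7)/6 = 36/6 = 6; σ²_A = ((7−5)/6)² = 0.111
te_B = (1 + 4·3 + 5)/6 = 18/6 = 3; σ²_B = ((5−1)/6)² = 0.444
te_C = (4 + 4·6 + 14)/6 = 42/6 = 7; σ²_C = ((14−4)/6)² = 2.778
te_D = (10 + 4·11 + 18)/6 = 72/6 = 12; σ²_D = ((18−10)/6)² = 1.778
te_E = (4 + 4·6 + 14)/6 = 42/6 = 7; σ²_E = ((14−4)/6)² = 2.778

Forward pass:
ES_A = 0; EF_A = 6
ES_B = 0; EF_B = 3
ES_C = 3; EF_C = 3+7 = 10
ES_D = 3; EF_D = 3+12 = 15
ES_E = max(EF_A=6, EF_C=10, EF_D=15) = 15; EF_E = 15+7 = 22
Expected project duration μ = 22 weeks. Critical path: B → D → E.

Variance along critical path = 0.444 + 1.778 + 2.778 = 5.000; σ = √5.000 = 2.236 weeks.
Z = (25 − 22) / 2.236 = 1.342
P(T ≤ 25) = Φ(1.342) ≈ 0.910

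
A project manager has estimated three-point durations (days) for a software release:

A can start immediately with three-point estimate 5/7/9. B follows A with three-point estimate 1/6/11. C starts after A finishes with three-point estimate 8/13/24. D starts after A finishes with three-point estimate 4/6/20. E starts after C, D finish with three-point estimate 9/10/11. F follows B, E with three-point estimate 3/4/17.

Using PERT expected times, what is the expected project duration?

37 days

te_A = (5 + 4·7 + 9)/6 = 42/6 = 7
te_B = (1 + 4·6 + 11)/6 = 36/6 = 6
te_C = (8 + 4·13 + 24)/6 = 84/6 = 14
te_D = (4 + 4·6 + 20)/6 = 48/6 = 8
te_E = (9 + 4·10 + 11)/6 = 60/6 = 10
te_F = (3 + 4·4 + 17)/6 = 36/6 = 6

Forward pass:
ES_A = 0; EF_A = 7
ES_B = 7; EF_B = 7+6 = 13
ES_C = 7; EF_C = 7+14 = 21
ES_D = 7; EF_D = 7+8 = 15
ES_E = max(EF_C=21, EF_D=15) = 21; EF_E = 21+10 = 31
ES_F = max(EF_B=13, EF_E=31) = 31; EF_F = 31+6 = 37
Expected project duration μ = 37 days. Critical path: A → C → E → F.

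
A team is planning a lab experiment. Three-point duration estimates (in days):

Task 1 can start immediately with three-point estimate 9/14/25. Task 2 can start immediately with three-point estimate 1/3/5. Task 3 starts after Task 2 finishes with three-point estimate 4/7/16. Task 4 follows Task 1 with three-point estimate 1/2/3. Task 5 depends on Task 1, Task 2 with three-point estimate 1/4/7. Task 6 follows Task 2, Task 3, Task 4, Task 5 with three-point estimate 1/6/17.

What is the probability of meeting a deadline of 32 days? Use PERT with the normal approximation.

0.938

te_Task 1 = (9 + 4·14 + 25)/6 = 90/6 = 15; σ²_Task 1 = ((25−9)/6)² = 7.111
te_Task 2 = (1 + 4·3 + 5)/6 = 18/6 = 3; σ²_Task 2 = ((5−1)/6)² = 0.444
te_Task 3 = (4 + 4·7 + 16)/6 = 48/6 = 8; σ²_Task 3 = ((16−4)/6)² = 4.000
te_Task 4 = (1 + 4·2 + 3)/6 = 12/6 = 2; σ²_Task 4 = ((3−1)/6)² = 0.111
te_Task 5 = (1 + 4·4 + 7)/6 = 24/6 = 4; σ²_Task 5 = ((7−1)/6)² = 1.000
te_Task 6 = (1 + 4·6 + 17)/6 = 42/6 = 7; σ²_Task 6 = ((17−1)/6)² = 7.111

Forward pass:
ES_Task 1 = 0; EF_Task 1 = 15
ES_Task 2 = 0; EF_Task 2 = 3
ES_Task 3 = 3; EF_Task 3 = 3+8 = 11
ES_Task 4 = 15; EF_Task 4 = 15+2 = 17
ES_Task 5 = max(EF_Task 1=15, EF_Task 2=3) = 15; EF_Task 5 = 15+4 = 19
ES_Task 6 = max(EF_Task 2=3, EF_Task 3=11, EF_Task 4=17, EF_Task 5=19) = 19; EF_Task 6 = 19+7 = 26
Expected project duration μ = 26 days. Critical path: Task 1 → Task 5 → Task 6.

Variance along critical path = 7.111 + 1.000 + 7.111 = 15.222; σ = √15.222 = 3.902 days.
Z = (32 − 26) / 3.902 = 1.538
P(T ≤ 32) = Φ(1.538) ≈ 0.938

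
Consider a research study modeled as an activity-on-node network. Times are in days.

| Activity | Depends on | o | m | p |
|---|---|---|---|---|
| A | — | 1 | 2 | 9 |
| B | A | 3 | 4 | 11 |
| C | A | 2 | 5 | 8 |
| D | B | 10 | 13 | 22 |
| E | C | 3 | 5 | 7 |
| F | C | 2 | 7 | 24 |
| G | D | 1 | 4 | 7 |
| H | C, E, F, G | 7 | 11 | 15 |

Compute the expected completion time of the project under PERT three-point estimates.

37 days

te_A = (1 + 4·2 + 9)/6 = 18/6 = 3
te_B = (3 + 4·4 + 11)/6 = 30/6 = 5
te_C = (2 + 4·5 + 8)/6 = 30/6 = 5
te_D = (10 + 4·13 + 22)/6 = 84/6 = 14
te_E = (3 + 4·5 + 7)/6 = 30/6 = 5
te_F = (2 + 4·7 + 24)/6 = 54/6 = 9
te_G = (1 + 4·4 + 7)/6 = 24/6 = 4
te_H = (7 + 4·11 + 15)/6 = 66/6 = 11

Forward pass:
ES_A = 0; EF_A = 3
ES_B = 3; EF_B = 3+5 = 8
ES_C = 3; EF_C = 3+5 = 8
ES_D = 8; EF_D = 8+14 = 22
ES_E = 8; EF_E = 8+5 = 13
ES_F = 8; EF_F = 8+9 = 17
ES_G = 22; EF_G = 22+4 = 26
ES_H = max(EF_C=8, EF_E=13, EF_F=17, EF_G=26) = 26; EF_H = 26+11 = 37
Expected project duration μ = 37 days. Critical path: A → B → D → G → H.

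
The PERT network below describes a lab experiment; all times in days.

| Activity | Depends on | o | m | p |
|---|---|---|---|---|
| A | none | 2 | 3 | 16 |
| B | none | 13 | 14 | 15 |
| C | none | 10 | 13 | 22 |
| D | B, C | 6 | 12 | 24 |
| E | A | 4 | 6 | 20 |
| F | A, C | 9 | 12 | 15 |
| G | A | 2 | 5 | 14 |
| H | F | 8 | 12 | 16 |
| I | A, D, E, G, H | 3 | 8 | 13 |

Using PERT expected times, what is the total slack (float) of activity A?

te_A = (2 + 4·3 + 16)/6 = 30/6 = 5
te_B = (13 + 4·14 + 15)/6 = 84/6 = 14
te_C = (10 + 4·13 + 22)/6 = 84/6 = 14
te_D = (6 + 4·12 + 24)/6 = 78/6 = 13
te_E = (4 + 4·6 + 20)/6 = 48/6 = 8
te_F = (9 + 4·12 + 15)/6 = 72/6 = 12
te_G = (2 + 4·5 + 14)/6 = 36/6 = 6
te_H = (8 + 4·12 + 16)/6 = 72/6 = 12
te_I = (3 + 4·8 + 13)/6 = 48/6 = 8

Forward pass:
ES_A = 0; EF_A = 5
ES_B = 0; EF_B = 14
ES_C = 0; EF_C = 14
ES_D = max(EF_B=14, EF_C=14) = 14; EF_D = 14+13 = 27
ES_E = 5; EF_E = 5+8 = 13
ES_F = max(EF_A=5, EF_C=14) = 14; EF_F = 14+12 = 26
ES_G = 5; EF_G = 5+6 = 11
ES_H = 26; EF_H = 26+12 = 38
ES_I = max(EF_A=5, EF_D=27, EF_E=13, EF_G=11, EF_H=38) = 38; EF_I = 38+8 = 46
Expected project duration μ = 46 days. Critical path: C → F → H → I.

Backward pass:
LF_I = 46; LS_I = 46−8 = 38
LF_H = LS_I = 38; LS_H = 38−12 = 26
LF_G = LS_I = 38; LS_G = 38−6 = 32
LF_F = LS_H = 26; LS_F = 26−12 = 14
LF_E = LS_I = 38; LS_E = 38−8 = 30
LF_D = LS_I = 38; LS_D = 38−13 = 25
LF_C = min(LS_D=25, LS_F=14) = 14; LS_C = 14−14 = 0
LF_B = LS_D = 25; LS_B = 25−14 = 11
LF_A = min(LS_E=30, LS_F=14, LS_G=32, LS_I=38) = 14; LS_A = 14−5 = 9
Slack_A = LS_A − ES_A = 9 − 0 = 9

9 days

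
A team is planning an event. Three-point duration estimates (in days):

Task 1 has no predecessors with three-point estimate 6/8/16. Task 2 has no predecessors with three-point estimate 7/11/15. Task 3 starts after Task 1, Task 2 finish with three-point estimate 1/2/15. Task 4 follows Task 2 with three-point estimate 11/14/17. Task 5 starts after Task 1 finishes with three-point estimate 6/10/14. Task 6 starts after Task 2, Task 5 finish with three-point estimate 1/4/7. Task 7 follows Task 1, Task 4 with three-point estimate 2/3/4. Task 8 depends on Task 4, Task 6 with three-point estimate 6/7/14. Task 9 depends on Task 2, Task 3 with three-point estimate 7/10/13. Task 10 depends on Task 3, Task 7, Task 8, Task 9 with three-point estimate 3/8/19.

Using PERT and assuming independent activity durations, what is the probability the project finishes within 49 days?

te_Task 1 = (6 + 4·8 + 16)/6 = 54/6 = 9; σ²_Task 1 = ((16−6)/6)² = 2.778
te_Task 2 = (7 + 4·11 + 15)/6 = 66/6 = 11; σ²_Task 2 = ((15−7)/6)² = 1.778
te_Task 3 = (1 + 4·2 + 15)/6 = 24/6 = 4; σ²_Task 3 = ((15−1)/6)² = 5.444
te_Task 4 = (11 + 4·14 + 17)/6 = 84/6 = 14; σ²_Task 4 = ((17−11)/6)² = 1.000
te_Task 5 = (6 + 4·10 + 14)/6 = 60/6 = 10; σ²_Task 5 = ((14−6)/6)² = 1.778
te_Task 6 = (1 + 4·4 + 7)/6 = 24/6 = 4; σ²_Task 6 = ((7−1)/6)² = 1.000
te_Task 7 = (2 + 4·3 + 4)/6 = 18/6 = 3; σ²_Task 7 = ((4−2)/6)² = 0.111
te_Task 8 = (6 + 4·7 + 14)/6 = 48/6 = 8; σ²_Task 8 = ((14−6)/6)² = 1.778
te_Task 9 = (7 + 4·10 + 13)/6 = 60/6 = 10; σ²_Task 9 = ((13−7)/6)² = 1.000
te_Task 10 = (3 + 4·8 + 19)/6 = 54/6 = 9; σ²_Task 10 = ((19−3)/6)² = 7.111

Forward pass:
ES_Task 1 = 0; EF_Task 1 = 9
ES_Task 2 = 0; EF_Task 2 = 11
ES_Task 3 = max(EF_Task 1=9, EF_Task 2=11) = 11; EF_Task 3 = 11+4 = 15
ES_Task 4 = 11; EF_Task 4 = 11+14 = 25
ES_Task 5 = 9; EF_Task 5 = 9+10 = 19
ES_Task 6 = max(EF_Task 2=11, EF_Task 5=19) = 19; EF_Task 6 = 19+4 = 23
ES_Task 7 = max(EF_Task 1=9, EF_Task 4=25) = 25; EF_Task 7 = 25+3 = 28
ES_Task 8 = max(EF_Task 4=25, EF_Task 6=23) = 25; EF_Task 8 = 25+8 = 33
ES_Task 9 = max(EF_Task 2=11, EF_Task 3=15) = 15; EF_Task 9 = 15+10 = 25
ES_Task 10 = max(EF_Task 3=15, EF_Task 7=28, EF_Task 8=33, EF_Task 9=25) = 33; EF_Task 10 = 33+9 = 42
Expected project duration μ = 42 days. Critical path: Task 2 → Task 4 → Task 8 → Task 10.

Variance along critical path = 1.778 + 1.000 + 1.778 + 7.111 = 11.667; σ = √11.667 = 3.416 days.
Z = (49 − 42) / 3.416 = 2.049
P(T ≤ 49) = Φ(2.049) ≈ 0.980

0.980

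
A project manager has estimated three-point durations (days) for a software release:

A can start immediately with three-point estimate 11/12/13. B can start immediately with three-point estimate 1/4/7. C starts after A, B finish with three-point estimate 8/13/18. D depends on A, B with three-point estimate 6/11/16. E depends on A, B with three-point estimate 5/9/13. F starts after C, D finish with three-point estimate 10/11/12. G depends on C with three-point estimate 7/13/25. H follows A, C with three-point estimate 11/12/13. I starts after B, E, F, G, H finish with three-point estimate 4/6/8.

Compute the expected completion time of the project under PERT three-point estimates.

45 days

te_A = (11 + 4·12 + 13)/6 = 72/6 = 12
te_B = (1 + 4·4 + 7)/6 = 24/6 = 4
te_C = (8 + 4·13 + 18)/6 = 78/6 = 13
te_D = (6 + 4·11 + 16)/6 = 66/6 = 11
te_E = (5 + 4·9 + 13)/6 = 54/6 = 9
te_F = (10 + 4·11 + 12)/6 = 66/6 = 11
te_G = (7 + 4·13 + 25)/6 = 84/6 = 14
te_H = (11 + 4·12 + 13)/6 = 72/6 = 12
te_I = (4 + 4·6 + 8)/6 = 36/6 = 6

Forward pass:
ES_A = 0; EF_A = 12
ES_B = 0; EF_B = 4
ES_C = max(EF_A=12, EF_B=4) = 12; EF_C = 12+13 = 25
ES_D = max(EF_A=12, EF_B=4) = 12; EF_D = 12+11 = 23
ES_E = max(EF_A=12, EF_B=4) = 12; EF_E = 12+9 = 21
ES_F = max(EF_C=25, EF_D=23) = 25; EF_F = 25+11 = 36
ES_G = 25; EF_G = 25+14 = 39
ES_H = max(EF_A=12, EF_C=25) = 25; EF_H = 25+12 = 37
ES_I = max(EF_B=4, EF_E=21, EF_F=36, EF_G=39, EF_H=37) = 39; EF_I = 39+6 = 45
Expected project duration μ = 45 days. Critical path: A → C → G → I.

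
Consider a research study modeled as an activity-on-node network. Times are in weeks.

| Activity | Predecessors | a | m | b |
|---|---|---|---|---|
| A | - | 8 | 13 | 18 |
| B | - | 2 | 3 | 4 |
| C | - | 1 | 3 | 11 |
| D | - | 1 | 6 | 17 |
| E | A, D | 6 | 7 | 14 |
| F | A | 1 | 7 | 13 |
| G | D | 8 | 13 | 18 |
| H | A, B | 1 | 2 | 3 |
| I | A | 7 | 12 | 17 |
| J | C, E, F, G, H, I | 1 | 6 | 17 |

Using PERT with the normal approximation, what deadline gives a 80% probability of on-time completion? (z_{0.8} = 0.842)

te_A = (8 + 4·13 + 18)/6 = 78/6 = 13; σ²_A = ((18−8)/6)² = 2.778
te_B = (2 + 4·3 + 4)/6 = 18/6 = 3; σ²_B = ((4−2)/6)² = 0.111
te_C = (1 + 4·3 + 11)/6 = 24/6 = 4; σ²_C = ((11−1)/6)² = 2.778
te_D = (1 + 4·6 + 17)/6 = 42/6 = 7; σ²_D = ((17−1)/6)² = 7.111
te_E = (6 + 4·7 + 14)/6 = 48/6 = 8; σ²_E = ((14−6)/6)² = 1.778
te_F = (1 + 4·7 + 13)/6 = 42/6 = 7; σ²_F = ((13−1)/6)² = 4.000
te_G = (8 + 4·13 + 18)/6 = 78/6 = 13; σ²_G = ((18−8)/6)² = 2.778
te_H = (1 + 4·2 + 3)/6 = 12/6 = 2; σ²_H = ((3−1)/6)² = 0.111
te_I = (7 + 4·12 + 17)/6 = 72/6 = 12; σ²_I = ((17−7)/6)² = 2.778
te_J = (1 + 4·6 + 17)/6 = 42/6 = 7; σ²_J = ((17−1)/6)² = 7.111

Forward pass:
ES_A = 0; EF_A = 13
ES_B = 0; EF_B = 3
ES_C = 0; EF_C = 4
ES_D = 0; EF_D = 7
ES_E = max(EF_A=13, EF_D=7) = 13; EF_E = 13+8 = 21
ES_F = 13; EF_F = 13+7 = 20
ES_G = 7; EF_G = 7+13 = 20
ES_H = max(EF_A=13, EF_B=3) = 13; EF_H = 13+2 = 15
ES_I = 13; EF_I = 13+12 = 25
ES_J = max(EF_C=4, EF_E=21, EF_F=20, EF_G=20, EF_H=15, EF_I=25) = 25; EF_J = 25+7 = 32
Expected project duration μ = 32 weeks. Critical path: A → I → J.

Variance along critical path = 2.778 + 2.778 + 7.111 = 12.667; σ = 3.559 weeks.
D = μ + z·σ = 32 + 0.842·3.559 = 35.0 weeks

35.0 weeks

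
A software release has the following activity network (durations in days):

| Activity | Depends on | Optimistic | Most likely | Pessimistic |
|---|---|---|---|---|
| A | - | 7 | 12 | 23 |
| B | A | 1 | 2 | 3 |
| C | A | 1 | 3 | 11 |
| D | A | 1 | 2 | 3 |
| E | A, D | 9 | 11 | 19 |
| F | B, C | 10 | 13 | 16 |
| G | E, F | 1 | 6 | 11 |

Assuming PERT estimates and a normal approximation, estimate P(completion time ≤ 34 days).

0.294

te_A = (7 + 4·12 + 23)/6 = 78/6 = 13; σ²_A = ((23−7)/6)² = 7.111
te_B = (1 + 4·2 + 3)/6 = 12/6 = 2; σ²_B = ((3−1)/6)² = 0.111
te_C = (1 + 4·3 + 11)/6 = 24/6 = 4; σ²_C = ((11−1)/6)² = 2.778
te_D = (1 + 4·2 + 3)/6 = 12/6 = 2; σ²_D = ((3−1)/6)² = 0.111
te_E = (9 + 4·11 + 19)/6 = 72/6 = 12; σ²_E = ((19−9)/6)² = 2.778
te_F = (10 + 4·13 + 16)/6 = 78/6 = 13; σ²_F = ((16−10)/6)² = 1.000
te_G = (1 + 4·6 + 11)/6 = 36/6 = 6; σ²_G = ((11−1)/6)² = 2.778

Forward pass:
ES_A = 0; EF_A = 13
ES_B = 13; EF_B = 13+2 = 15
ES_C = 13; EF_C = 13+4 = 17
ES_D = 13; EF_D = 13+2 = 15
ES_E = max(EF_A=13, EF_D=15) = 15; EF_E = 15+12 = 27
ES_F = max(EF_B=15, EF_C=17) = 17; EF_F = 17+13 = 30
ES_G = max(EF_E=27, EF_F=30) = 30; EF_G = 30+6 = 36
Expected project duration μ = 36 days. Critical path: A → C → F → G.

Variance along critical path = 7.111 + 2.778 + 1.000 + 2.778 = 13.667; σ = √13.667 = 3.697 days.
Z = (34 − 36) / 3.697 = -0.541
P(T ≤ 34) = Φ(-0.541) ≈ 0.294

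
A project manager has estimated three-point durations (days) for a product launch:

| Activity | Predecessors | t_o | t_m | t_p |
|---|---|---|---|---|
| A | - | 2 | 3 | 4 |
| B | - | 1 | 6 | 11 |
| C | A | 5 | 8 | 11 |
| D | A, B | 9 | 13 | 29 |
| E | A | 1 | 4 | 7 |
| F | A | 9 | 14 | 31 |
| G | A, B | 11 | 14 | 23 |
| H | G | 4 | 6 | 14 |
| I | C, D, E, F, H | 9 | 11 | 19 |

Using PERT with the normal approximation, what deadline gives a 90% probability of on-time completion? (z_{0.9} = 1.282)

te_A = (2 + 4·3 + 4)/6 = 18/6 = 3; σ²_A = ((4−2)/6)² = 0.111
te_B = (1 + 4·6 + 11)/6 = 36/6 = 6; σ²_B = ((11−1)/6)² = 2.778
te_C = (5 + 4·8 + 11)/6 = 48/6 = 8; σ²_C = ((11−5)/6)² = 1.000
te_D = (9 + 4·13 + 29)/6 = 90/6 = 15; σ²_D = ((29−9)/6)² = 11.111
te_E = (1 + 4·4 + 7)/6 = 24/6 = 4; σ²_E = ((7−1)/6)² = 1.000
te_F = (9 + 4·14 + 31)/6 = 96/6 = 16; σ²_F = ((31−9)/6)² = 13.444
te_G = (11 + 4·14 + 23)/6 = 90/6 = 15; σ²_G = ((23−11)/6)² = 4.000
te_H = (4 + 4·6 + 14)/6 = 42/6 = 7; σ²_H = ((14−4)/6)² = 2.778
te_I = (9 + 4·11 + 19)/6 = 72/6 = 12; σ²_I = ((19−9)/6)² = 2.778

Forward pass:
ES_A = 0; EF_A = 3
ES_B = 0; EF_B = 6
ES_C = 3; EF_C = 3+8 = 11
ES_D = max(EF_A=3, EF_B=6) = 6; EF_D = 6+15 = 21
ES_E = 3; EF_E = 3+4 = 7
ES_F = 3; EF_F = 3+16 = 19
ES_G = max(EF_A=3, EF_B=6) = 6; EF_G = 6+15 = 21
ES_H = 21; EF_H = 21+7 = 28
ES_I = max(EF_C=11, EF_D=21, EF_E=7, EF_F=19, EF_H=28) = 28; EF_I = 28+12 = 40
Expected project duration μ = 40 days. Critical path: B → G → H → I.

Variance along critical path = 2.778 + 4.000 + 2.778 + 2.778 = 12.333; σ = 3.512 days.
D = μ + z·σ = 40 + 1.282·3.512 = 44.5 days

44.5 days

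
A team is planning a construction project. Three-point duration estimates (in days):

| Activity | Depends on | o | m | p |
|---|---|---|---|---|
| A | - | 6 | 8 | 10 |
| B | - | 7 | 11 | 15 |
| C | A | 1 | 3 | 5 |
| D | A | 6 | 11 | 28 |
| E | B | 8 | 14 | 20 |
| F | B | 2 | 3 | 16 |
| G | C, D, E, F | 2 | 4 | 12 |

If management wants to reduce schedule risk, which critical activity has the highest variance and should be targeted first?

te_A = (6 + 4·8 + 10)/6 = 48/6 = 8; σ²_A = ((10−6)/6)² = 0.444
te_B = (7 + 4·11 + 15)/6 = 66/6 = 11; σ²_B = ((15−7)/6)² = 1.778
te_C = (1 + 4·3 + 5)/6 = 18/6 = 3; σ²_C = ((5−1)/6)² = 0.444
te_D = (6 + 4·11 + 28)/6 = 78/6 = 13; σ²_D = ((28−6)/6)² = 13.444
te_E = (8 + 4·14 + 20)/6 = 84/6 = 14; σ²_E = ((20−8)/6)² = 4.000
te_F = (2 + 4·3 + 16)/6 = 30/6 = 5; σ²_F = ((16−2)/6)² = 5.444
te_G = (2 + 4·4 + 12)/6 = 30/6 = 5; σ²_G = ((12−2)/6)² = 2.778

Forward pass:
ES_A = 0; EF_A = 8
ES_B = 0; EF_B = 11
ES_C = 8; EF_C = 8+3 = 11
ES_D = 8; EF_D = 8+13 = 21
ES_E = 11; EF_E = 11+14 = 25
ES_F = 11; EF_F = 11+5 = 16
ES_G = max(EF_C=11, EF_D=21, EF_E=25, EF_F=16) = 25; EF_G = 25+5 = 30
Expected project duration μ = 30 days. Critical path: B → E → G.

Variances on critical path: σ²_B=1.778, σ²_E=4.000, σ²_G=2.778.
Largest is σ²_E = 4.000.

E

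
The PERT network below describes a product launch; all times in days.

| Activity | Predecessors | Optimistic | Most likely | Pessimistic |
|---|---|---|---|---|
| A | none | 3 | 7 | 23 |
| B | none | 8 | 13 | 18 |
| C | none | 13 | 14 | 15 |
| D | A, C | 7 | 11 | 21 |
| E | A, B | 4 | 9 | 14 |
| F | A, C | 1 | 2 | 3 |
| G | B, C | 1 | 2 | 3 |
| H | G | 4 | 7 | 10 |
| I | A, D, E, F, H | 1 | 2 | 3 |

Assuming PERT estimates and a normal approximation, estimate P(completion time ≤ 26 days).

0.200

te_A = (3 + 4·7 + 23)/6 = 54/6 = 9; σ²_A = ((23−3)/6)² = 11.111
te_B = (8 + 4·13 + 18)/6 = 78/6 = 13; σ²_B = ((18−8)/6)² = 2.778
te_C = (13 + 4·14 + 15)/6 = 84/6 = 14; σ²_C = ((15−13)/6)² = 0.111
te_D = (7 + 4·11 + 21)/6 = 72/6 = 12; σ²_D = ((21−7)/6)² = 5.444
te_E = (4 + 4·9 + 14)/6 = 54/6 = 9; σ²_E = ((14−4)/6)² = 2.778
te_F = (1 + 4·2 + 3)/6 = 12/6 = 2; σ²_F = ((3−1)/6)² = 0.111
te_G = (1 + 4·2 + 3)/6 = 12/6 = 2; σ²_G = ((3−1)/6)² = 0.111
te_H = (4 + 4·7 + 10)/6 = 42/6 = 7; σ²_H = ((10−4)/6)² = 1.000
te_I = (1 + 4·2 + 3)/6 = 12/6 = 2; σ²_I = ((3−1)/6)² = 0.111

Forward pass:
ES_A = 0; EF_A = 9
ES_B = 0; EF_B = 13
ES_C = 0; EF_C = 14
ES_D = max(EF_A=9, EF_C=14) = 14; EF_D = 14+12 = 26
ES_E = max(EF_A=9, EF_B=13) = 13; EF_E = 13+9 = 22
ES_F = max(EF_A=9, EF_C=14) = 14; EF_F = 14+2 = 16
ES_G = max(EF_B=13, EF_C=14) = 14; EF_G = 14+2 = 16
ES_H = 16; EF_H = 16+7 = 23
ES_I = max(EF_A=9, EF_D=26, EF_E=22, EF_F=16, EF_H=23) = 26; EF_I = 26+2 = 28
Expected project duration μ = 28 days. Critical path: C → D → I.

Variance along critical path = 0.111 + 5.444 + 0.111 = 5.667; σ = √5.667 = 2.380 days.
Z = (26 − 28) / 2.380 = -0.840
P(T ≤ 26) = Φ(-0.840) ≈ 0.200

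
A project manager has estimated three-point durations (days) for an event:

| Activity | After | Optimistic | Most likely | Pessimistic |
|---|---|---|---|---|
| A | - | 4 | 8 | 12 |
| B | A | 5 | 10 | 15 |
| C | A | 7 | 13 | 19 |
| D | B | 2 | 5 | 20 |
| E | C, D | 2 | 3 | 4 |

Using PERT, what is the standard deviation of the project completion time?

3.70 days

te_A = (4 + 4·8 + 12)/6 = 48/6 = 8; σ²_A = ((12−4)/6)² = 1.778
te_B = (5 + 4·10 + 15)/6 = 60/6 = 10; σ²_B = ((15−5)/6)² = 2.778
te_C = (7 + 4·13 + 19)/6 = 78/6 = 13; σ²_C = ((19−7)/6)² = 4.000
te_D = (2 + 4·5 + 20)/6 = 42/6 = 7; σ²_D = ((20−2)/6)² = 9.000
te_E = (2 + 4·3 + 4)/6 = 18/6 = 3; σ²_E = ((4−2)/6)² = 0.111

Forward pass:
ES_A = 0; EF_A = 8
ES_B = 8; EF_B = 8+10 = 18
ES_C = 8; EF_C = 8+13 = 21
ES_D = 18; EF_D = 18+7 = 25
ES_E = max(EF_C=21, EF_D=25) = 25; EF_E = 25+3 = 28
Expected project duration μ = 28 days. Critical path: A → B → D → E.

Variance along critical path = 1.778 + 2.778 + 9.000 + 0.111 = 13.667
σ = √13.667 = 3.697 days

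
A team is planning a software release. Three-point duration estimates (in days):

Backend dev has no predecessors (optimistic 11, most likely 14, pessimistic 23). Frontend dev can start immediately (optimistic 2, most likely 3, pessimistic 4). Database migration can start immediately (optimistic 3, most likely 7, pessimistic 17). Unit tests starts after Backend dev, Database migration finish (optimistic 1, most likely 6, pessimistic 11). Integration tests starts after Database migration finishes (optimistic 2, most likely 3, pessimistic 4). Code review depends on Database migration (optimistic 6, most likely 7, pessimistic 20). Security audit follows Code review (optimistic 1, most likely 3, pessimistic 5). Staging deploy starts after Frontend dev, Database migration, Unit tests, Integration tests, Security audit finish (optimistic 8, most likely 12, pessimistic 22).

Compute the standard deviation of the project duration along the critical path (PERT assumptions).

3.50 days

te_Backend dev = (11 + 4·14 + 23)/6 = 90/6 = 15; σ²_Backend dev = ((23−11)/6)² = 4.000
te_Frontend dev = (2 + 4·3 + 4)/6 = 18/6 = 3; σ²_Frontend dev = ((4−2)/6)² = 0.111
te_Database migration = (3 + 4·7 + 17)/6 = 48/6 = 8; σ²_Database migration = ((17−3)/6)² = 5.444
te_Unit tests = (1 + 4·6 + 11)/6 = 36/6 = 6; σ²_Unit tests = ((11−1)/6)² = 2.778
te_Integration tests = (2 + 4·3 + 4)/6 = 18/6 = 3; σ²_Integration tests = ((4−2)/6)² = 0.111
te_Code review = (6 + 4·7 + 20)/6 = 54/6 = 9; σ²_Code review = ((20−6)/6)² = 5.444
te_Security audit = (1 + 4·3 + 5)/6 = 18/6 = 3; σ²_Security audit = ((5−1)/6)² = 0.444
te_Staging deploy = (8 + 4·12 + 22)/6 = 78/6 = 13; σ²_Staging deploy = ((22−8)/6)² = 5.444

Forward pass:
ES_Backend dev = 0; EF_Backend dev = 15
ES_Frontend dev = 0; EF_Frontend dev = 3
ES_Database migration = 0; EF_Database migration = 8
ES_Unit tests = max(EF_Backend dev=15, EF_Database migration=8) = 15; EF_Unit tests = 15+6 = 21
ES_Integration tests = 8; EF_Integration tests = 8+3 = 11
ES_Code review = 8; EF_Code review = 8+9 = 17
ES_Security audit = 17; EF_Security audit = 17+3 = 20
ES_Staging deploy = max(EF_Frontend dev=3, EF_Database migration=8, EF_Unit tests=21, EF_Integration tests=11, EF_Security audit=20) = 21; EF_Staging deploy = 21+13 = 34
Expected project duration μ = 34 days. Critical path: Backend dev → Unit tests → Staging deploy.

Variance along critical path = 4.000 + 2.778 + 5.444 = 12.222
σ = √12.222 = 3.496 days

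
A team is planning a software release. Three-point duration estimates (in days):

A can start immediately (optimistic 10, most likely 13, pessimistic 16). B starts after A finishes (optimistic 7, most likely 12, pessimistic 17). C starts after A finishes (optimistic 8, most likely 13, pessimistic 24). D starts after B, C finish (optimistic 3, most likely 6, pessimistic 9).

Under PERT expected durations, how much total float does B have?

te_A = (10 + 4·13 + 16)/6 = 78/6 = 13
te_B = (7 + 4·12 + 17)/6 = 72/6 = 12
te_C = (8 + 4·13 + 24)/6 = 84/6 = 14
te_D = (3 + 4·6 + 9)/6 = 36/6 = 6

Forward pass:
ES_A = 0; EF_A = 13
ES_B = 13; EF_B = 13+12 = 25
ES_C = 13; EF_C = 13+14 = 27
ES_D = max(EF_B=25, EF_C=27) = 27; EF_D = 27+6 = 33
Expected project duration μ = 33 days. Critical path: A → C → D.

Backward pass:
LF_D = 33; LS_D = 33−6 = 27
LF_C = LS_D = 27; LS_C = 27−14 = 13
LF_B = LS_D = 27; LS_B = 27−12 = 15
LF_A = min(LS_B=15, LS_C=13) = 13; LS_A = 13−13 = 0
Slack_B = LS_B − ES_B = 15 − 13 = 2

2 days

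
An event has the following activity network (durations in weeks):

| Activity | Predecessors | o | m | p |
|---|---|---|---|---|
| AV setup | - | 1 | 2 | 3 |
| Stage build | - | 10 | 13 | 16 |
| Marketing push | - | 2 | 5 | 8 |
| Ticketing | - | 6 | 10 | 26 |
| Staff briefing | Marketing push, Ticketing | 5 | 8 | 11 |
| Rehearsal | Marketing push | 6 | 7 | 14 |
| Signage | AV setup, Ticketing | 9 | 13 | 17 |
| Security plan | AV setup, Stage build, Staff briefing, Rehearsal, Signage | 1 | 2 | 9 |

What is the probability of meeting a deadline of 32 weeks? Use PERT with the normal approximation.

te_AV setup = (1 + 4·2 + 3)/6 = 12/6 = 2; σ²_AV setup = ((3−1)/6)² = 0.111
te_Stage build = (10 + 4·13 + 16)/6 = 78/6 = 13; σ²_Stage build = ((16−10)/6)² = 1.000
te_Marketing push = (2 + 4·5 + 8)/6 = 30/6 = 5; σ²_Marketing push = ((8−2)/6)² = 1.000
te_Ticketing = (6 + 4·10 + 26)/6 = 72/6 = 12; σ²_Ticketing = ((26−6)/6)² = 11.111
te_Staff briefing = (5 + 4·8 + 11)/6 = 48/6 = 8; σ²_Staff briefing = ((11−5)/6)² = 1.000
te_Rehearsal = (6 + 4·7 + 14)/6 = 48/6 = 8; σ²_Rehearsal = ((14−6)/6)² = 1.778
te_Signage = (9 + 4·13 + 17)/6 = 78/6 = 13; σ²_Signage = ((17−9)/6)² = 1.778
te_Security plan = (1 + 4·2 + 9)/6 = 18/6 = 3; σ²_Security plan = ((9−1)/6)² = 1.778

Forward pass:
ES_AV setup = 0; EF_AV setup = 2
ES_Stage build = 0; EF_Stage build = 13
ES_Marketing push = 0; EF_Marketing push = 5
ES_Ticketing = 0; EF_Ticketing = 12
ES_Staff briefing = max(EF_Marketing push=5, EF_Ticketing=12) = 12; EF_Staff briefing = 12+8 = 20
ES_Rehearsal = 5; EF_Rehearsal = 5+8 = 13
ES_Signage = max(EF_AV setup=2, EF_Ticketing=12) = 12; EF_Signage = 12+13 = 25
ES_Security plan = max(EF_AV setup=2, EF_Stage build=13, EF_Staff briefing=20, EF_Rehearsal=13, EF_Signage=25) = 25; EF_Security plan = 25+3 = 28
Expected project duration μ = 28 weeks. Critical path: Ticketing → Signage → Security plan.

Variance along critical path = 11.111 + 1.778 + 1.778 = 14.667; σ = √14.667 = 3.830 weeks.
Z = (32 − 28) / 3.830 = 1.044
P(T ≤ 32) = Φ(1.044) ≈ 0.852

0.852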